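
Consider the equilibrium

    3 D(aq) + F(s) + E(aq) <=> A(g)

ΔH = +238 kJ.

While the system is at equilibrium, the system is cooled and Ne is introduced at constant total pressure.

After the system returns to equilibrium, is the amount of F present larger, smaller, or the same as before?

The forward reaction is endothermic. Lowering T favours the exothermic direction — shift to the left.
Adding inert gas at constant total pressure expands the volume and lowers every reacting partial pressure. With Δn_gas = 1 − 0 = +1, Q moves away from K toward the side with fewer gas moles, so the system shifts toward the side with more gas moles — to the right.
The two effects oppose each other, so the net shift — and hence the change in F — cannot be determined from the given information.

cannot be determined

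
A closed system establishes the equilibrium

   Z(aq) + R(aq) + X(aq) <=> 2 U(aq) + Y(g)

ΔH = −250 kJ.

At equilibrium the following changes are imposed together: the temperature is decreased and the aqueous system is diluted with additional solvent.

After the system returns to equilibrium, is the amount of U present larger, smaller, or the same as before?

cannot be determined

The forward reaction is exothermic. Lowering T favours the exothermic direction — shift to the right.
Dilution lowers every aqueous concentration by the same factor. Δn_aq = 2 − 3 = -1, so the system shifts toward the side with more dissolved moles — to the left.
The two effects oppose each other, so the net shift — and hence the change in U — cannot be determined from the given information.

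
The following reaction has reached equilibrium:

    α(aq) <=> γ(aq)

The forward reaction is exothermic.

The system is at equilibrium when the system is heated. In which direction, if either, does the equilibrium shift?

left

The forward reaction is exothermic. Raising T favours the endothermic direction — shift to the left.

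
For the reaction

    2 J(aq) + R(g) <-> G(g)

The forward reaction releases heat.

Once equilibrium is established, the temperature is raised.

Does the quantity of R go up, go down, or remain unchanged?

increases

The forward reaction is exothermic. Raising T favours the endothermic direction — shift to the left.
The net shift is to the left. R is a reactant, so its amount increases.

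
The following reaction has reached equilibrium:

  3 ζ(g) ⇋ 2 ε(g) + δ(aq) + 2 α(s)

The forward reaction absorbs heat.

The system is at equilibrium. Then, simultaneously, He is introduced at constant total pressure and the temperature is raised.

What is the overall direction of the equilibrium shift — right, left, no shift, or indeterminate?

cannot be determined

Adding inert gas at constant total pressure expands the volume and lowers every reacting partial pressure. With Δn_gas = 2 − 3 = -1, Q moves away from K toward the side with fewer gas moles, so the system shifts toward the side with more gas moles — to the left.
The forward reaction is endothermic. Raising T favours the endothermic direction — shift to the right.
The individual effects push in opposite directions; without quantitative information the net direction cannot be determined.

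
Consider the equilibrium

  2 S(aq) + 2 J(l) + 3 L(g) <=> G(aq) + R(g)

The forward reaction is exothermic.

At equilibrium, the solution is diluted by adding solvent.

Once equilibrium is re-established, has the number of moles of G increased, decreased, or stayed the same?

Dilution lowers every aqueous concentration by the same factor. Δn_aq = 1 − 2 = -1, so the system shifts toward the side with more dissolved moles — to the left.
The net shift is to the left. G is a product, so its amount decreases.

decreases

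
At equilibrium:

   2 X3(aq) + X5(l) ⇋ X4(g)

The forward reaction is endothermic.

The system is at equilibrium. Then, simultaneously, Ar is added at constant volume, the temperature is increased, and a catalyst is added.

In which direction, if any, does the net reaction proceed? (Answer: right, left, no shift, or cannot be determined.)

At constant volume, adding an inert gas leaves every reacting species' partial pressure unchanged, so Q is unchanged — no shift from this change.
The forward reaction is endothermic. Raising T favours the endothermic direction — shift to the right.
A catalyst speeds both forward and reverse rates equally; it changes neither Q nor K — no shift from this change.
Only the nonzero effect(s) matter; the net shift is to the right.

right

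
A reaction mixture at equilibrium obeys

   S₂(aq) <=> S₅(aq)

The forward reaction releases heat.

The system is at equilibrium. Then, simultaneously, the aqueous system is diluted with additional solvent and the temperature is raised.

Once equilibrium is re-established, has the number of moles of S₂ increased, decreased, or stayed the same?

increases

Dilution scales every aqueous concentration by the same factor. Δn_aq = 1 − 1 = 0, so Q is unchanged — no shift.
The forward reaction is exothermic. Raising T favours the endothermic direction — shift to the left.
The net shift is to the left. S₂ is a reactant, so its amount increases.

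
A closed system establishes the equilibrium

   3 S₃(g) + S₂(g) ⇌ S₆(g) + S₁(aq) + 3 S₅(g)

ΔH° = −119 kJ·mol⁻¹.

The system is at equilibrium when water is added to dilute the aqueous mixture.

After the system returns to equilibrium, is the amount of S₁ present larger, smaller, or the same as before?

Dilution lowers every aqueous concentration by the same factor. Δn_aq = 1 − 0 = +1, so the system shifts toward the side with more dissolved moles — to the right.
The net shift is to the right. S₁ is a product, so its amount increases.

increases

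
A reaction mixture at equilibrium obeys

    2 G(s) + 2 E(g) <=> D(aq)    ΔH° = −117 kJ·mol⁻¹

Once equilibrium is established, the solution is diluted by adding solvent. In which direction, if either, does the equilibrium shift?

right

Dilution lowers every aqueous concentration by the same factor. Δn_aq = 1 − 0 = +1, so the system shifts toward the side with more dissolved moles — to the right.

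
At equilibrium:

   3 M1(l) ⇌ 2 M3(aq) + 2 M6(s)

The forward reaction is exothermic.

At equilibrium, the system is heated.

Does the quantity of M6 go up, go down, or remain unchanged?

The forward reaction is exothermic. Raising T favours the endothermic direction — shift to the left.
The net shift is to the left. M6 is a product, so its amount decreases.

decreases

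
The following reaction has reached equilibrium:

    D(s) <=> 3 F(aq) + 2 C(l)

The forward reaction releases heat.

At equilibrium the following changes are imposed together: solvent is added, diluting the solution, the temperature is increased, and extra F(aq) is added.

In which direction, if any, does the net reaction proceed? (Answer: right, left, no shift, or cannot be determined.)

cannot be determined

Dilution lowers every aqueous concentration by the same factor. Δn_aq = 3 − 0 = +3, so the system shifts toward the side with more dissolved moles — to the right.
The forward reaction is exothermic. Raising T favours the endothermic direction — shift to the left.
Adding F (aq), a product, drives the reaction to the left.
The individual effects push in opposite directions; without quantitative information the net direction cannot be determined.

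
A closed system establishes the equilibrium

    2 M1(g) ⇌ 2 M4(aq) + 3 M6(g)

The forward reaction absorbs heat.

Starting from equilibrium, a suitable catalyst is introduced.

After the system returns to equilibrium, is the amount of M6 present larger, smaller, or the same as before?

unchanged

A catalyst speeds both forward and reverse rates equally; it changes neither Q nor K — no shift from this change.
No net shift occurs, so the amount of M6 is unchanged.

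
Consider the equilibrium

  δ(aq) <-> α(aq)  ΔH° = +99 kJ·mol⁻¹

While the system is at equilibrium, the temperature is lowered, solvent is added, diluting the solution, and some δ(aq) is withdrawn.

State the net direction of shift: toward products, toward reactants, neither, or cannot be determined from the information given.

The forward reaction is endothermic. Lowering T favours the exothermic direction — shift to the left.
Dilution scales every aqueous concentration by the same factor. Δn_aq = 1 − 1 = 0, so Q is unchanged — no shift.
Removing δ (aq), a reactant, drives the reaction to the left.
Only the nonzero effect(s) matter; the net shift is to the left.

left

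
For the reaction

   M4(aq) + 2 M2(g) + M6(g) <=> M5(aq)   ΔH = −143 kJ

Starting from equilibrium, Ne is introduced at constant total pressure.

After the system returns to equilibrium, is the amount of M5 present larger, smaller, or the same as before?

Adding inert gas at constant total pressure expands the volume and lowers every reacting partial pressure. With Δn_gas = 0 − 3 = -3, Q moves away from K toward the side with fewer gas moles, so the system shifts toward the side with more gas moles — to the left.
The net shift is to the left. M5 is a product, so its amount decreases.

decreases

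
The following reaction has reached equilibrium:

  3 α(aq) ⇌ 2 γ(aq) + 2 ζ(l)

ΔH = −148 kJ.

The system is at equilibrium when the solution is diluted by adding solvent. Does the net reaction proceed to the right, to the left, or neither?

left

Dilution lowers every aqueous concentration by the same factor. Δn_aq = 2 − 3 = -1, so the system shifts toward the side with more dissolved moles — to the left.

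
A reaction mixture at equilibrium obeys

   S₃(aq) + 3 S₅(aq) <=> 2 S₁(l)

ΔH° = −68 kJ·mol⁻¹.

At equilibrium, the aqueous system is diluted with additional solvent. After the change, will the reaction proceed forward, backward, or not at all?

Dilution lowers every aqueous concentration by the same factor. Δn_aq = 0 − 4 = -4, so the system shifts toward the side with more dissolved moles — to the left.

left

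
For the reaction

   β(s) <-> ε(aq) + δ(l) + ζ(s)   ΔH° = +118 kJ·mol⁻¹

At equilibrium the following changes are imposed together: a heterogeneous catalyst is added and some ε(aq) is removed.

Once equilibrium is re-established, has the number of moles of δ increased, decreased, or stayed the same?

A catalyst speeds both forward and reverse rates equally; it changes neither Q nor K — no shift from this change.
Removing ε (aq), a product, drives the reaction to the right.
The net shift is to the right. δ is a product, so its amount increases.

increases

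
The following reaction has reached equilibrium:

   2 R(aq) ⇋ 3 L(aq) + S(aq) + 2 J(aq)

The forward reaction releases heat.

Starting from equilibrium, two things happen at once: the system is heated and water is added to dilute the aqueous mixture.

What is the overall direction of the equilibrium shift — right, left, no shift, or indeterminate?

cannot be determined

The forward reaction is exothermic. Raising T favours the endothermic direction — shift to the left.
Dilution lowers every aqueous concentration by the same factor. Δn_aq = 6 − 2 = +4, so the system shifts toward the side with more dissolved moles — to the right.
The individual effects push in opposite directions; without quantitative information the net direction cannot be determined.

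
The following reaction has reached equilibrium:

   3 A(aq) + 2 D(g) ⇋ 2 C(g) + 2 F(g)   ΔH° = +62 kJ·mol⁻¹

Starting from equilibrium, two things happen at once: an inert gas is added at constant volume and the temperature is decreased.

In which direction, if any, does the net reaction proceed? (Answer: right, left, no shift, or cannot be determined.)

At constant volume, adding an inert gas leaves every reacting species' partial pressure unchanged, so Q is unchanged — no shift from this change.
The forward reaction is endothermic. Lowering T favours the exothermic direction — shift to the left.
Only the nonzero effect(s) matter; the net shift is to the left.

left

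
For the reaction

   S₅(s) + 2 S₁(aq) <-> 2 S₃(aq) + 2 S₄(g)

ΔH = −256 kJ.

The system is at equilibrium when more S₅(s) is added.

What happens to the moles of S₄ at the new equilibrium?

S₅ is a pure solid; its activity is 1 regardless of amount, so Q is unaffected — no shift from this change.
No net shift occurs, so the amount of S₄ is unchanged.

unchanged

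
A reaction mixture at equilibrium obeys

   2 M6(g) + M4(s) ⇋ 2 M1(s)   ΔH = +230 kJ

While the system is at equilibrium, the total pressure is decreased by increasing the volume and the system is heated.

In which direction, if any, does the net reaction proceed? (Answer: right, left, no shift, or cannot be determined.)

Gas moles: reactants 2, products 0 (Δn_gas = -2). Expansion shifts the system toward the side with more moles of gas — to the left.
The forward reaction is endothermic. Raising T favours the endothermic direction — shift to the right.
The individual effects push in opposite directions; without quantitative information the net direction cannot be determined.

cannot be determined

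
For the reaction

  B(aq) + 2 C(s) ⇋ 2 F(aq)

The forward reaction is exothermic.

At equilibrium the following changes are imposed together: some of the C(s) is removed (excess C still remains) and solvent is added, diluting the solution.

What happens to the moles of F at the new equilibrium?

increases

C is a pure solid; its activity is 1 regardless of amount, so Q is unaffected — no shift from this change.
Dilution lowers every aqueous concentration by the same factor. Δn_aq = 2 − 1 = +1, so the system shifts toward the side with more dissolved moles — to the right.
The net shift is to the right. F is a product, so its amount increases.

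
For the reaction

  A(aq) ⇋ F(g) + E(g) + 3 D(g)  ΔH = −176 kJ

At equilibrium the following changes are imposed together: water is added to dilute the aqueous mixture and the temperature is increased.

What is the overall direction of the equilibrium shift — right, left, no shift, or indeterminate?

left

Dilution lowers every aqueous concentration by the same factor. Δn_aq = 0 − 1 = -1, so the system shifts toward the side with more dissolved moles — to the left.
The forward reaction is exothermic. Raising T favours the endothermic direction — shift to the left.
All effects act in the same direction — net shift to the left.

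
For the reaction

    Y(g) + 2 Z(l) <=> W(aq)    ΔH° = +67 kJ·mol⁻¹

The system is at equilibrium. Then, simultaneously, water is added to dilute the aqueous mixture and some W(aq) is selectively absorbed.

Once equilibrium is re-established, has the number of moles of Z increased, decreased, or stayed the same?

decreases

Dilution lowers every aqueous concentration by the same factor. Δn_aq = 1 − 0 = +1, so the system shifts toward the side with more dissolved moles — to the right.
Removing W (aq), a product, drives the reaction to the right.
The net shift is to the right. Z is a reactant, so its amount decreases.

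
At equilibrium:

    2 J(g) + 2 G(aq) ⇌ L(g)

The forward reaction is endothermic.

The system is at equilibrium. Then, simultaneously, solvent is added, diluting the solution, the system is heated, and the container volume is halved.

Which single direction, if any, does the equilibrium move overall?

cannot be determined

Dilution lowers every aqueous concentration by the same factor. Δn_aq = 0 − 2 = -2, so the system shifts toward the side with more dissolved moles — to the left.
The forward reaction is endothermic. Raising T favours the endothermic direction — shift to the right.
Gas moles: reactants 2, products 1 (Δn_gas = -1). Compression shifts the system toward the side with fewer moles of gas — to the right.
The individual effects push in opposite directions; without quantitative information the net direction cannot be determined.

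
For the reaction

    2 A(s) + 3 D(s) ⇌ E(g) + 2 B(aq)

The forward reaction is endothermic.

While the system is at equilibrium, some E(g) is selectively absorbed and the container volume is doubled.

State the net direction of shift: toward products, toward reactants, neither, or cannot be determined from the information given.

Removing E (g), a product, drives the reaction to the right.
Gas moles: reactants 0, products 1 (Δn_gas = +1). Expansion shifts the system toward the side with more moles of gas — to the right.
All effects act in the same direction — net shift to the right.

right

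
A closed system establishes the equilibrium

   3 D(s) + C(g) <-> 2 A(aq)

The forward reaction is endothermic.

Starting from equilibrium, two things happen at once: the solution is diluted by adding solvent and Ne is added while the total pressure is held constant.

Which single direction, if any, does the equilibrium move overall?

cannot be determined

Dilution lowers every aqueous concentration by the same factor. Δn_aq = 2 − 0 = +2, so the system shifts toward the side with more dissolved moles — to the right.
Adding inert gas at constant total pressure expands the volume and lowers every reacting partial pressure. With Δn_gas = 0 − 1 = -1, Q moves away from K toward the side with fewer gas moles, so the system shifts toward the side with more gas moles — to the left.
The individual effects push in opposite directions; without quantitative information the net direction cannot be determined.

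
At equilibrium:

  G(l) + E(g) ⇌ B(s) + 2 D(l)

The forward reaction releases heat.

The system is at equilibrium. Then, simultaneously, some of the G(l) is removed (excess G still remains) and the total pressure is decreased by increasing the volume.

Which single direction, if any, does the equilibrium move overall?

left

G is a pure liquid; its activity is 1 regardless of amount, so Q is unaffected — no shift from this change.
Gas moles: reactants 1, products 0 (Δn_gas = -1). Expansion shifts the system toward the side with more moles of gas — to the left.
Only the nonzero effect(s) matter; the net shift is to the left.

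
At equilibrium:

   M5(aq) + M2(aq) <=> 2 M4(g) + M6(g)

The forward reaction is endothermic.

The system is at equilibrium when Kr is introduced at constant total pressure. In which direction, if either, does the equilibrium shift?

Adding inert gas at constant total pressure expands the volume and lowers every reacting partial pressure. With Δn_gas = 3 − 0 = +3, Q moves away from K toward the side with fewer gas moles, so the system shifts toward the side with more gas moles — to the right.

right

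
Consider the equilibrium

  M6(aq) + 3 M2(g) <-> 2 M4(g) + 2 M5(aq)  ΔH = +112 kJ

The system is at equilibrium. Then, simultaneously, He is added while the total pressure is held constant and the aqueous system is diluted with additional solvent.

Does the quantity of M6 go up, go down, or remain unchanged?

Adding inert gas at constant total pressure expands the volume and lowers every reacting partial pressure. With Δn_gas = 2 − 3 = -1, Q moves away from K toward the side with fewer gas moles, so the system shifts toward the side with more gas moles — to the left.
Dilution lowers every aqueous concentration by the same factor. Δn_aq = 2 − 1 = +1, so the system shifts toward the side with more dissolved moles — to the right.
The two effects oppose each other, so the net shift — and hence the change in M6 — cannot be determined from the given information.

cannot be determined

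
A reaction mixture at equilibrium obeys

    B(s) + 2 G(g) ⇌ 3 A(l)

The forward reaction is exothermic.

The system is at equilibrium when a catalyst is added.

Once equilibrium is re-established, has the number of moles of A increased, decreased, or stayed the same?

unchanged

A catalyst speeds both forward and reverse rates equally; it changes neither Q nor K — no shift from this change.
No net shift occurs, so the amount of A is unchanged.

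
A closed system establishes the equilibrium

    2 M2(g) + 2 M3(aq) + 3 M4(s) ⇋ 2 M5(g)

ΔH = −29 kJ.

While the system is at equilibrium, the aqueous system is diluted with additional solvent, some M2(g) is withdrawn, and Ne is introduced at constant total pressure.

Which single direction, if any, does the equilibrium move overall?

Dilution lowers every aqueous concentration by the same factor. Δn_aq = 0 − 2 = -2, so the system shifts toward the side with more dissolved moles — to the left.
Removing M2 (g), a reactant, drives the reaction to the left.
Adding inert gas at constant total pressure expands the volume, scaling every reacting partial pressure by the same factor. Δn_gas = 2 − 2 = 0, so Q is unchanged — no shift.
Only the nonzero effect(s) matter; the net shift is to the left.

left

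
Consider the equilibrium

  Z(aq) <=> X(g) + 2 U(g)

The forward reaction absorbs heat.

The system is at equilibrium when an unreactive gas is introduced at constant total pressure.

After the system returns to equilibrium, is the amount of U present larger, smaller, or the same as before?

Adding inert gas at constant total pressure expands the volume and lowers every reacting partial pressure. With Δn_gas = 3 − 0 = +3, Q moves away from K toward the side with fewer gas moles, so the system shifts toward the side with more gas moles — to the right.
The net shift is to the right. U is a product, so its amount increases.

increases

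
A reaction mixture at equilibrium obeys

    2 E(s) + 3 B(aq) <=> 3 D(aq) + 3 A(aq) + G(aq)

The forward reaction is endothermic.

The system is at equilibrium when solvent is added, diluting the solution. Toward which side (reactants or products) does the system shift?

right

Dilution lowers every aqueous concentration by the same factor. Δn_aq = 7 − 3 = +4, so the system shifts toward the side with more dissolved moles — to the right.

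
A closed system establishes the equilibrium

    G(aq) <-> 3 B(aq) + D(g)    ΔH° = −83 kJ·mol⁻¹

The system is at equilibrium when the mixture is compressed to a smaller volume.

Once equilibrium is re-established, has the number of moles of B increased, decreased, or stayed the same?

decreases

Gas moles: reactants 0, products 1 (Δn_gas = +1). Compression shifts the system toward the side with fewer moles of gas — to the left.
The net shift is to the left. B is a product, so its amount decreases.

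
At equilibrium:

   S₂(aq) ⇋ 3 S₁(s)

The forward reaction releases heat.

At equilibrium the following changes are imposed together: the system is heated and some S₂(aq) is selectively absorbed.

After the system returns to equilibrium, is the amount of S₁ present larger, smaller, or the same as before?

decreases

The forward reaction is exothermic. Raising T favours the endothermic direction — shift to the left.
Removing S₂ (aq), a reactant, drives the reaction to the left.
The net shift is to the left. S₁ is a product, so its amount decreases.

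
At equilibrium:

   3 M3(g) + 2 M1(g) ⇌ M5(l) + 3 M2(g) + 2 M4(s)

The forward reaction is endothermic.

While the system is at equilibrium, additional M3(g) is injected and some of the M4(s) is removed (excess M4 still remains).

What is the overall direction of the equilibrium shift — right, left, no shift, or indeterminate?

right

Adding M3 (g), a reactant, drives the reaction to the right.
M4 is a pure solid; its activity is 1 regardless of amount, so Q is unaffected — no shift from this change.
Only the nonzero effect(s) matter; the net shift is to the right.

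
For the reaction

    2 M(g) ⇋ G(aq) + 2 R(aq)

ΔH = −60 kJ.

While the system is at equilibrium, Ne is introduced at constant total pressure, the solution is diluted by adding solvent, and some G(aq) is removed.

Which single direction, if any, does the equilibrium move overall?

cannot be determined

Adding inert gas at constant total pressure expands the volume and lowers every reacting partial pressure. With Δn_gas = 0 − 2 = -2, Q moves away from K toward the side with fewer gas moles, so the system shifts toward the side with more gas moles — to the left.
Dilution lowers every aqueous concentration by the same factor. Δn_aq = 3 − 0 = +3, so the system shifts toward the side with more dissolved moles — to the right.
Removing G (aq), a product, drives the reaction to the right.
The individual effects push in opposite directions; without quantitative information the net direction cannot be determined.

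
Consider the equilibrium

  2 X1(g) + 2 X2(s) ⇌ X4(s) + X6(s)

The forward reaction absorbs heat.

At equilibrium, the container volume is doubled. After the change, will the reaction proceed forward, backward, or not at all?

Gas moles: reactants 2, products 0 (Δn_gas = -2). Expansion shifts the system toward the side with more moles of gas — to the left.

left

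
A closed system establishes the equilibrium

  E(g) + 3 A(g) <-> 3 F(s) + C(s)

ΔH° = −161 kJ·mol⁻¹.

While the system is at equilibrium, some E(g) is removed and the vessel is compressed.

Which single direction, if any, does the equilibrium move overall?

cannot be determined

Removing E (g), a reactant, drives the reaction to the left.
Gas moles: reactants 4, products 0 (Δn_gas = -4). Compression shifts the system toward the side with fewer moles of gas — to the right.
The individual effects push in opposite directions; without quantitative information the net direction cannot be determined.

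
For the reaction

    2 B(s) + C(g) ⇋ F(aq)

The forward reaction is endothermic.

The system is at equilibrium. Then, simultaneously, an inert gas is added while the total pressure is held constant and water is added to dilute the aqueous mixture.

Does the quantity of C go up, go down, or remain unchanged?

Adding inert gas at constant total pressure expands the volume and lowers every reacting partial pressure. With Δn_gas = 0 − 1 = -1, Q moves away from K toward the side with fewer gas moles, so the system shifts toward the side with more gas moles — to the left.
Dilution lowers every aqueous concentration by the same factor. Δn_aq = 1 − 0 = +1, so the system shifts toward the side with more dissolved moles — to the right.
The two effects oppose each other, so the net shift — and hence the change in C — cannot be determined from the given information.

cannot be determined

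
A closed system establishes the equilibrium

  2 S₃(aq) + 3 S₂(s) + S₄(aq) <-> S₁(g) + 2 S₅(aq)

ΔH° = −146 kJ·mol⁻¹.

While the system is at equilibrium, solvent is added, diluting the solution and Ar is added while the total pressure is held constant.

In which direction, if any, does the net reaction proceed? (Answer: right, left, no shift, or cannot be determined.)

cannot be determined

Dilution lowers every aqueous concentration by the same factor. Δn_aq = 2 − 3 = -1, so the system shifts toward the side with more dissolved moles — to the left.
Adding inert gas at constant total pressure expands the volume and lowers every reacting partial pressure. With Δn_gas = 1 − 0 = +1, Q moves away from K toward the side with fewer gas moles, so the system shifts toward the side with more gas moles — to the right.
The individual effects push in opposite directions; without quantitative information the net direction cannot be determined.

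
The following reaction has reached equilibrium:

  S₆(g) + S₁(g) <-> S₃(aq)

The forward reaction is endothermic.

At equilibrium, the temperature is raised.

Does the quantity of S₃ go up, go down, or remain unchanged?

increases

The forward reaction is endothermic. Raising T favours the endothermic direction — shift to the right.
The net shift is to the right. S₃ is a product, so its amount increases.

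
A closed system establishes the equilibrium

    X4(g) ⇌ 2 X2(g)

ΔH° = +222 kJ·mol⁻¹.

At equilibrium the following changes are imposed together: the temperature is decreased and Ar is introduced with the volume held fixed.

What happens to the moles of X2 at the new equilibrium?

decreases

The forward reaction is endothermic. Lowering T favours the exothermic direction — shift to the left.
At constant volume, adding an inert gas leaves every reacting species' partial pressure unchanged, so Q is unchanged — no shift from this change.
The net shift is to the left. X2 is a product, so its amount decreases.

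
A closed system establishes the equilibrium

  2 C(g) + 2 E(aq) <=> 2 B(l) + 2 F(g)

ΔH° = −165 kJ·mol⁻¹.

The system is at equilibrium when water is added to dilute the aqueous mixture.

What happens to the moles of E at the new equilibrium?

Dilution lowers every aqueous concentration by the same factor. Δn_aq = 0 − 2 = -2, so the system shifts toward the side with more dissolved moles — to the left.
The net shift is to the left. E is a reactant, so its amount increases.

increases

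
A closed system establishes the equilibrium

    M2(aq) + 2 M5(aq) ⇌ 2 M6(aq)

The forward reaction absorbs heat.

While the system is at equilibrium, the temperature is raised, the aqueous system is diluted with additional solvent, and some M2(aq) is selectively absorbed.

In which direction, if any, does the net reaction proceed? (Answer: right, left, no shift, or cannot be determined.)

cannot be determined

The forward reaction is endothermic. Raising T favours the endothermic direction — shift to the right.
Dilution lowers every aqueous concentration by the same factor. Δn_aq = 2 − 3 = -1, so the system shifts toward the side with more dissolved moles — to the left.
Removing M2 (aq), a reactant, drives the reaction to the left.
The individual effects push in opposite directions; without quantitative information the net direction cannot be determined.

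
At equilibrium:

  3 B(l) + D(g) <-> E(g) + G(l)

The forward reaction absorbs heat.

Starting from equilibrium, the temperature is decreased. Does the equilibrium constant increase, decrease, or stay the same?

K depends on temperature via the van 't Hoff relation. The forward reaction is endothermic, so lowering T decreases K.

decreases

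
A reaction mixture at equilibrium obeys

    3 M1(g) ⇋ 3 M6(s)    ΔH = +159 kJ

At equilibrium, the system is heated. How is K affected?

K depends on temperature via the van 't Hoff relation. The forward reaction is endothermic, so raising T increases K.

increases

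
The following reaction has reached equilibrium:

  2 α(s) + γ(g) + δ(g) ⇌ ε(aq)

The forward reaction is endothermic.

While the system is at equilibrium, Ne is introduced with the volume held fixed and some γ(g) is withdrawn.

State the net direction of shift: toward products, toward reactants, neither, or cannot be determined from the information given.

left

At constant volume, adding an inert gas leaves every reacting species' partial pressure unchanged, so Q is unchanged — no shift from this change.
Removing γ (g), a reactant, drives the reaction to the left.
Only the nonzero effect(s) matter; the net shift is to the left.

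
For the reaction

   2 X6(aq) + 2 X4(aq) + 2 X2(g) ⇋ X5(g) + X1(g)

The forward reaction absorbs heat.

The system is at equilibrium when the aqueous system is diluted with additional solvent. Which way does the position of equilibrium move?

Dilution lowers every aqueous concentration by the same factor. Δn_aq = 0 − 4 = -4, so the system shifts toward the side with more dissolved moles — to the left.

left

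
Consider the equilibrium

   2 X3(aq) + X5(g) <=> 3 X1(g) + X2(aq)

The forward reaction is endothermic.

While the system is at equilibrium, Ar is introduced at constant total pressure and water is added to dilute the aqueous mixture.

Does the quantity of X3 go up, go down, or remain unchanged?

Adding inert gas at constant total pressure expands the volume and lowers every reacting partial pressure. With Δn_gas = 3 − 1 = +2, Q moves away from K toward the side with fewer gas moles, so the system shifts toward the side with more gas moles — to the right.
Dilution lowers every aqueous concentration by the same factor. Δn_aq = 1 − 2 = -1, so the system shifts toward the side with more dissolved moles — to the left.
The two effects oppose each other, so the net shift — and hence the change in X3 — cannot be determined from the given information.

cannot be determined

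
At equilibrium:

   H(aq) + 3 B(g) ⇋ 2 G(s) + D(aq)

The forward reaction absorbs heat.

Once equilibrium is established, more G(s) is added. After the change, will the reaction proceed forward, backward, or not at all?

G is a pure solid; its activity is 1 regardless of amount, so Q is unaffected — no shift from this change.

no shift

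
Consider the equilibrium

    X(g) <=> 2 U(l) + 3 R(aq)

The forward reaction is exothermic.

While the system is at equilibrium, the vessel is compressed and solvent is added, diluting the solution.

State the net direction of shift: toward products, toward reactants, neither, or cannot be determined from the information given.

Gas moles: reactants 1, products 0 (Δn_gas = -1). Compression shifts the system toward the side with fewer moles of gas — to the right.
Dilution lowers every aqueous concentration by the same factor. Δn_aq = 3 − 0 = +3, so the system shifts toward the side with more dissolved moles — to the right.
All effects act in the same direction — net shift to the right.

right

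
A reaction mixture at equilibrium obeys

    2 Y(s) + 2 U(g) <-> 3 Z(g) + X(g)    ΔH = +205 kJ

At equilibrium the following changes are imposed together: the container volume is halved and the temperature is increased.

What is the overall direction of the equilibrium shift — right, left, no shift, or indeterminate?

cannot be determined

Gas moles: reactants 2, products 4 (Δn_gas = +2). Compression shifts the system toward the side with fewer moles of gas — to the left.
The forward reaction is endothermic. Raising T favours the endothermic direction — shift to the right.
The individual effects push in opposite directions; without quantitative information the net direction cannot be determined.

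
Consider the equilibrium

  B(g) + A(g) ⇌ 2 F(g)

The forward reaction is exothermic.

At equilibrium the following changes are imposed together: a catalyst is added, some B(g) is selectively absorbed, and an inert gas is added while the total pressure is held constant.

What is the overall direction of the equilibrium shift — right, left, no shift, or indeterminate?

A catalyst speeds both forward and reverse rates equally; it changes neither Q nor K — no shift from this change.
Removing B (g), a reactant, drives the reaction to the left.
Adding inert gas at constant total pressure expands the volume, scaling every reacting partial pressure by the same factor. Δn_gas = 2 − 2 = 0, so Q is unchanged — no shift.
Only the nonzero effect(s) matter; the net shift is to the left.

left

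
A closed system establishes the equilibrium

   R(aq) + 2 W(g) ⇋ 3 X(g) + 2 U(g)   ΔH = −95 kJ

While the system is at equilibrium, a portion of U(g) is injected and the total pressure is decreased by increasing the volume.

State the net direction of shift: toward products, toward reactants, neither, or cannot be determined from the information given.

Adding U (g), a product, drives the reaction to the left.
Gas moles: reactants 2, products 5 (Δn_gas = +3). Expansion shifts the system toward the side with more moles of gas — to the right.
The individual effects push in opposite directions; without quantitative information the net direction cannot be determined.

cannot be determined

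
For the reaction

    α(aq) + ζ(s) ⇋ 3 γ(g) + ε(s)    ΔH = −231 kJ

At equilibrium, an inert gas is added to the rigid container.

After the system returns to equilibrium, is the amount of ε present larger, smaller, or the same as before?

unchanged

At constant volume, adding an inert gas leaves every reacting species' partial pressure unchanged, so Q is unchanged — no shift from this change.
No net shift occurs, so the amount of ε is unchanged.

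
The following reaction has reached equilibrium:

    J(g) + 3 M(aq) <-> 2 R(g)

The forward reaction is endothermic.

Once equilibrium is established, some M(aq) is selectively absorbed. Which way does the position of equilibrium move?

Removing M (aq), a reactant, drives the reaction to the left.

left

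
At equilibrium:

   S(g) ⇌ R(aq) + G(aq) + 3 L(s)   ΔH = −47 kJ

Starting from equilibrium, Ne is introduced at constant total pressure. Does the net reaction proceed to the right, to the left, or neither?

left

Adding inert gas at constant total pressure expands the volume and lowers every reacting partial pressure. With Δn_gas = 0 − 1 = -1, Q moves away from K toward the side with fewer gas moles, so the system shifts toward the side with more gas moles — to the left.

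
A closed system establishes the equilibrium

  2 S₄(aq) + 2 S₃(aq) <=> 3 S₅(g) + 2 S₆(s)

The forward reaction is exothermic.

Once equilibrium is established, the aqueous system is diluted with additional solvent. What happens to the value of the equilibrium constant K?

The equilibrium constant depends only on temperature. This perturbation may move the position of equilibrium, but since T is unchanged, K itself is unchanged.

unchanged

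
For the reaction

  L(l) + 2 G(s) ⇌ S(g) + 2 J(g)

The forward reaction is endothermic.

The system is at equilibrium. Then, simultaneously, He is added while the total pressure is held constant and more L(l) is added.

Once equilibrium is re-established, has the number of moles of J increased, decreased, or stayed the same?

increases

Adding inert gas at constant total pressure expands the volume and lowers every reacting partial pressure. With Δn_gas = 3 − 0 = +3, Q moves away from K toward the side with fewer gas moles, so the system shifts toward the side with more gas moles — to the right.
L is a pure liquid; its activity is 1 regardless of amount, so Q is unaffected — no shift from this change.
The net shift is to the right. J is a product, so its amount increases.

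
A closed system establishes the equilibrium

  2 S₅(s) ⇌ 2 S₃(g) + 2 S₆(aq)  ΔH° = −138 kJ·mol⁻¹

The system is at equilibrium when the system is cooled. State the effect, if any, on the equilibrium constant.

increases

K depends on temperature via the van 't Hoff relation. The forward reaction is exothermic, so lowering T increases K.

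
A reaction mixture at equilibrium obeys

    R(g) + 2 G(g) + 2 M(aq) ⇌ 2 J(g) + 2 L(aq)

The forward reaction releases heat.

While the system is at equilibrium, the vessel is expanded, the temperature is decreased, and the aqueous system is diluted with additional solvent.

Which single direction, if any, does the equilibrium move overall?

cannot be determined

Gas moles: reactants 3, products 2 (Δn_gas = -1). Expansion shifts the system toward the side with more moles of gas — to the left.
The forward reaction is exothermic. Lowering T favours the exothermic direction — shift to the right.
Dilution scales every aqueous concentration by the same factor. Δn_aq = 2 − 2 = 0, so Q is unchanged — no shift.
The individual effects push in opposite directions; without quantitative information the net direction cannot be determined.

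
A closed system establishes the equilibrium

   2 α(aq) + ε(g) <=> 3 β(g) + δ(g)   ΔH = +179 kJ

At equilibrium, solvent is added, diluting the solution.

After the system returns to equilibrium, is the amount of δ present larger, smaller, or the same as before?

Dilution lowers every aqueous concentration by the same factor. Δn_aq = 0 − 2 = -2, so the system shifts toward the side with more dissolved moles — to the left.
The net shift is to the left. δ is a product, so its amount decreases.

decreases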